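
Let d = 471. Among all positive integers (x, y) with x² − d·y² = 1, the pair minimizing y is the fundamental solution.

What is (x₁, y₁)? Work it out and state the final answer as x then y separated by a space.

√471 → a₀=21, period (1,2,2,1,3,…,2,1,42); ℓ=14 even so k=13
step 0: (21, 1)  from 21·(1,0) + (0,1)
…
step 2: (65, 3)  from 2·(22,1) + (21,1)
…
step 4: (217, 10)  from 1·(152,7) + (65,3)
…
step 6: (3429, 158)  from 4·(803,37) + (217,10)
step 7: (48809, 2249)  from 14·(3429,158) + (803,37)
step 8: (198665, 9154)  from 4·(48809,2249) + (3429,158)
step 9: (644804, 29711)  from 3·(198665,9154) + (48809,2249)
step 10: (843469, 38865)  from 1·(644804,29711) + (198665,9154)
step 11: (2331742, 107441)  from 2·(843469,38865) + (644804,29711)
step 12: (5506953, 253747)  from 2·(2331742,107441) + (843469,38865)
step 13: (7838695, 361188)  from 1·(5506953,253747) + (2331742,107441)
→ (7838695, 361188).  Check: 7838695²=61445139303025, 471·361188²=61445139303024, difference 1.

7838695 361188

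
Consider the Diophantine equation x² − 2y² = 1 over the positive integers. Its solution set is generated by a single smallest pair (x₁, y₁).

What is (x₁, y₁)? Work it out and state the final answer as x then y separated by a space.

√2 → a₀=1, period (2); ℓ=1 odd so k=1
a_0=1:  p_0=1·1+0=1,  q_0=1·0+1=1
a_1=2:  p_1=2·1+1=3,  q_1=2·1+0=2
fundamental: x₁=3, y₁=2  (since 9 − 2·4 = 1)

3 2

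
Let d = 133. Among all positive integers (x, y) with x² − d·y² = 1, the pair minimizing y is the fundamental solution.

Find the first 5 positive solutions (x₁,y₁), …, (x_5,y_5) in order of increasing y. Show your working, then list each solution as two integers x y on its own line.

[11; 1,1,7,5,1,…,1,1,22] for √133; ℓ=16 ⇒ convergent index 15
step 0: (11, 1)  from 11·(1,0) + (0,1)
…
step 2: (23, 2)  from 1·(12,1) + (11,1)
step 3: (173, 15)  from 7·(23,2) + (12,1)
step 4: (888, 77)  from 5·(173,15) + (23,2)
step 5: (1061, 92)  from 1·(888,77) + (173,15)
step 6: (1949, 169)  from 1·(1061,92) + (888,77)
step 7: (3010, 261)  from 1·(1949,169) + (1061,92)
…
step 9: (10979, 952)  from 1·(7969,691) + (3010,261)
step 10: (18948, 1643)  from 1·(10979,952) + (7969,691)
step 11: (29927, 2595)  from 1·(18948,1643) + (10979,952)
step 12: (168583, 14618)  from 5·(29927,2595) + (18948,1643)
step 13: (1210008, 104921)  from 7·(168583,14618) + (29927,2595)
step 14: (1378591, 119539)  from 1·(1210008,104921) + (168583,14618)
step 15: (2588599, 224460)  from 1·(1378591,119539) + (1210008,104921)
→ (2588599, 224460).  Check: 2588599²=6700844782801, 133·224460²=6700844782800, difference 1.
(x_2, y_2) = (2588599·2588599 + 133·224460·224460, 2588599·224460 + 224460·2588599) = (13401689565601, 1162073863080)
(x_3, y_3) = (2588599·13401689565601 + 133·224460·1162073863080, 2588599·1162073863080 + 224460·13401689565601) = (69383200415647777399, 6016286479789825380)
(x_4, y_4) = (2588599·69383200415647777399 + 133·224460·6016286479789825380, 2588599·6016286479789825380 + 224460·69383200415647777399) = (359210566425477440164982401, 31147506330593762303822160)
(x_5, y_5) = (2588599·359210566425477440164982401 + 133·224460·31147506330593762303822160, 2588599·31147506330593762303822160 + 224460·359210566425477440164982401) = (1859704226076779569066850908714999, 161256807479731348725343689282300)

2588599 224460
13401689565601 1162073863080
69383200415647777399 6016286479789825380
359210566425477440164982401 31147506330593762303822160
1859704226076779569066850908714999 161256807479731348725343689282300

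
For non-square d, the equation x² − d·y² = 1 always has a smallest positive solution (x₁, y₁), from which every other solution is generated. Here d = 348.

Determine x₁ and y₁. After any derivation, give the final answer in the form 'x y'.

√348 → a₀=18, period (1,1,1,8,1,1,1,36); ℓ=8 even so k=7
a_0=18:  p_0=18·1+0=18,  q_0=18·0+1=1
a_1=1:  p_1=1·18+1=19,  q_1=1·1+0=1
a_2=1:  p_2=1·19+18=37,  q_2=1·1+1=2
a_3=1:  p_3=1·37+19=56,  q_3=1·2+1=3
a_4=8:  p_4=8·56+37=485,  q_4=8·3+2=26
a_5=1:  p_5=1·485+56=541,  q_5=1·26+3=29
a_6=1:  p_6=1·541+485=1026,  q_6=1·29+26=55
a_7=1:  p_7=1·1026+541=1567,  q_7=1·55+29=84
fundamental: x₁=1567, y₁=84  (since 2455489 − 348·7056 = 1)

1567 84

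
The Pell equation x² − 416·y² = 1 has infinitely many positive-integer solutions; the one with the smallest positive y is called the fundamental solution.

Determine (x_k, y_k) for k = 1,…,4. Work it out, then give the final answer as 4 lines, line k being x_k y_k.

5201 255
54100801 2652510
562756526801 27591408765
5853793337683201 287005831321020

[20; 2,1,1,9,1,1,2,40] for √416; ℓ=8 ⇒ convergent index 7
i=0: a=20 ⇒ p=20, q=1
i=1: a=2 ⇒ p=41, q=2
…
i=3: a=1 ⇒ p=102, q=5
…
i=6: a=1 ⇒ p=2060, q=101
i=7: a=2 ⇒ p=5201, q=255
fundamental: x₁=5201, y₁=255  (since 27050401 − 416·65025 = 1)
n=2: (5201,255)∘(5201,255) = (5201·5201+416·255·255, 5201·255+255·5201) = (54100801,2652510)
n=3: (54100801,2652510)∘(5201,255) = (5201·54100801+416·255·2652510, 5201·2652510+255·54100801) = (562756526801,27591408765)
n=4: (562756526801,27591408765)∘(5201,255) = (5201·562756526801+416·255·27591408765, 5201·27591408765+255·562756526801) = (5853793337683201,287005831321020)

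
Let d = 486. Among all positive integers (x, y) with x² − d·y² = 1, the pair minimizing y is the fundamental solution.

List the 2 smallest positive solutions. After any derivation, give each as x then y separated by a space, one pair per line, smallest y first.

485 22
470449 21340

√486 → a₀=22, period (22,44); ℓ=2 even so k=1
i=0: a=22 ⇒ p=22, q=1
i=1: a=22 ⇒ p=485, q=22
→ (485, 22).  Check: 485²=235225, 486·22²=235224, difference 1.
(x_2, y_2) = (485·485 + 486·22·22, 485·22 + 22·485) = (470449, 21340)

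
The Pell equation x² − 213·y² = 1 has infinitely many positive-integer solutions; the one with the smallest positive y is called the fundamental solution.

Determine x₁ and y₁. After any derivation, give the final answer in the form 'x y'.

194399 13320

√213 → a₀=14, period (1,1,2,6,1,8,1,6,2,1,1,28); ℓ=12 even so k=11
a_0=14:  p_0=14·1+0=14,  q_0=14·0+1=1
…
a_2=1:  p_2=1·15+14=29,  q_2=1·1+1=2
…
a_8=6:  p_8=6·5327+4787=36749,  q_8=6·365+328=2518
…
a_10=1:  p_10=1·78825+36749=115574,  q_10=1·5401+2518=7919
a_11=1:  p_11=1·115574+78825=194399,  q_11=1·7919+5401=13320
fundamental: x₁=194399, y₁=13320  (since 37790971201 − 213·177422400 = 1)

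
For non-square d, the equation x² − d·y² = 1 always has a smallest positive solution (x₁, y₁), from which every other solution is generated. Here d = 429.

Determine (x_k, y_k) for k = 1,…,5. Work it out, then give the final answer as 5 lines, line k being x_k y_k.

d=429: √d = [20; 1,2,2,9,1,12,1,9,2,2,1,40] (ℓ=12, even), read p_11/q_11
k=0  a_k=20  p_k/q_k = 20/1
k=1  a_k=1  p_k/q_k = 21/1
k=2  a_k=2  p_k/q_k = 62/3
k=3  a_k=2  p_k/q_k = 145/7
…
k=5  a_k=1  p_k/q_k = 1512/73
…
k=7  a_k=1  p_k/q_k = 21023/1015
k=8  a_k=9  p_k/q_k = 208718/10077
…
k=10  a_k=2  p_k/q_k = 1085636/52415
k=11  a_k=1  p_k/q_k = 1524095/73584
fundamental: x₁=1524095, y₁=73584  (since 2322865569025 − 429·5414605056 = 1)
(x_2, y_2) = (1524095·1524095 + 429·73584·73584, 1524095·73584 + 73584·1524095) = (4645731138049, 224298012960)
(x_3, y_3) = (1524095·4645731138049 + 429·73584·224298012960, 1524095·224298012960 + 73584·4645731138049) = (14161071197688057215, 683702960124468816)
(x_4, y_4) = (1524095·14161071197688057215 + 429·73584·683702960124468816, 1524095·683702960124468816 + 73584·14161071197688057215) = (43165635614076113391052801, 2084056526021580302230080)
(x_5, y_5) = (1524095·43165635614076113391052801 + 429·73584·2084056526021580302230080, 1524095·2084056526021580302230080 + 73584·43165635614076113391052801) = (131577058822456507006275549422975, 6352600262053037158494583086384)

1524095 73584
4645731138049 224298012960
14161071197688057215 683702960124468816
43165635614076113391052801 2084056526021580302230080
131577058822456507006275549422975 6352600262053037158494583086384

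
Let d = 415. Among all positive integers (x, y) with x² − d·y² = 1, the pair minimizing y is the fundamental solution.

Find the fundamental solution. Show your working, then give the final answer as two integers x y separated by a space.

d=415: √d = [20; 2,1,2,4,6,…,1,2,40] (ℓ=16, even), read p_15/q_15
k=0  a_k=20  p_k/q_k = 20/1
…
k=3  a_k=2  p_k/q_k = 163/8
k=4  a_k=4  p_k/q_k = 713/35
…
k=6  a_k=1  p_k/q_k = 5154/253
k=7  a_k=1  p_k/q_k = 9595/471
k=8  a_k=3  p_k/q_k = 33939/1666
k=9  a_k=1  p_k/q_k = 43534/2137
…
k=11  a_k=6  p_k/q_k = 508372/24955
…
k=13  a_k=2  p_k/q_k = 4730294/232201
k=14  a_k=1  p_k/q_k = 6841255/335824
k=15  a_k=2  p_k/q_k = 18412804/903849
(x₁, y₁) = (18412804, 903849);  18412804² − 415·903849² = 1 ✓

18412804 903849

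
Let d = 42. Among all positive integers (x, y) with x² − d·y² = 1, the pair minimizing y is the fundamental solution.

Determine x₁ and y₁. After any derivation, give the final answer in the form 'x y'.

d=42: √d = [6; 2,12] (ℓ=2, even), read p_1/q_1
a_0=6:  p_0=6·1+0=6,  q_0=6·0+1=1
a_1=2:  p_1=2·6+1=13,  q_1=2·1+0=2
fundamental: x₁=13, y₁=2  (since 169 − 42·4 = 1)

13 2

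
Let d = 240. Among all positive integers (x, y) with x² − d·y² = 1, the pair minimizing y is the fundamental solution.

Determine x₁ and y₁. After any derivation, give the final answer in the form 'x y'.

d=240: √d = [15; 2,30] (ℓ=2, even), read p_1/q_1
k=0  a_k=15  p_k/q_k = 15/1
k=1  a_k=2  p_k/q_k = 31/2
(x₁, y₁) = (31, 2);  31² − 240·2² = 1 ✓

31 2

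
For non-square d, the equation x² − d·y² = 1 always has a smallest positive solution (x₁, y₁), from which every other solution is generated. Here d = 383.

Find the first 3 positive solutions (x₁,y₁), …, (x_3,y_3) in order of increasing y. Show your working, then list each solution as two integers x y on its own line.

18768 959
704475647 35997024
26443197867024 1351184291905

d=383: √d = [19; 1,1,3,19,3,1,1,38] (ℓ=8, even), read p_7/q_7
a_0=19:  p_0=19·1+0=19,  q_0=19·0+1=1
a_1=1:  p_1=1·19+1=20,  q_1=1·1+0=1
a_2=1:  p_2=1·20+19=39,  q_2=1·1+1=2
…
a_4=19:  p_4=19·137+39=2642,  q_4=19·7+2=135
a_5=3:  p_5=3·2642+137=8063,  q_5=3·135+7=412
a_6=1:  p_6=1·8063+2642=10705,  q_6=1·412+135=547
a_7=1:  p_7=1·10705+8063=18768,  q_7=1·547+412=959
fundamental: x₁=18768, y₁=959  (since 352237824 − 383·919681 = 1)
k=2:  x_2 = 18768·18768+383·959·959 = 704475647,  y_2 = 18768·959+959·18768 = 35997024
k=3:  x_3 = 18768·704475647+383·959·35997024 = 26443197867024,  y_3 = 18768·35997024+959·704475647 = 1351184291905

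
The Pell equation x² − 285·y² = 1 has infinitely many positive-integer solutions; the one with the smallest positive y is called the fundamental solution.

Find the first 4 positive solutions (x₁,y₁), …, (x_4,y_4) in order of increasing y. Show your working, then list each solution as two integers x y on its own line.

√285 = [16; 1,7,2,7,1,32, …], period ℓ=6 (even) → k=5
i=0: a=16 ⇒ p=16, q=1
i=1: a=1 ⇒ p=17, q=1
i=2: a=7 ⇒ p=135, q=8
…
i=4: a=7 ⇒ p=2144, q=127
i=5: a=1 ⇒ p=2431, q=144
→ (2431, 144).  Check: 2431²=5909761, 285·144²=5909760, difference 1.
k=2:  x_2 = 2431·2431+285·144·144 = 11819521,  y_2 = 2431·144+144·2431 = 700128
k=3:  x_3 = 2431·11819521+285·144·700128 = 57466508671,  y_3 = 2431·700128+144·11819521 = 3404022192
k=4:  x_4 = 2431·57466508671+285·144·3404022192 = 279402153338881,  y_4 = 2431·3404022192+144·57466508671 = 16550355197376

2431 144
11819521 700128
57466508671 3404022192
279402153338881 16550355197376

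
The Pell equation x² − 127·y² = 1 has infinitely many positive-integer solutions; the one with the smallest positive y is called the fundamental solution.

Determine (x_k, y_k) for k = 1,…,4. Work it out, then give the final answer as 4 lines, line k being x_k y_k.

4730624 419775
44757606858751 3971595379200
423462818377139450624 37576248838264821825
4006486743445029115330560001 355518209168531397366758400

√127 = [11; 3,1,2,2,7,11,7,2,2,1,3,22, …], period ℓ=12 (even) → k=11
step 0: (11, 1)  from 11·(1,0) + (0,1)
step 1: (34, 3)  from 3·(11,1) + (1,0)
…
step 3: (124, 11)  from 2·(45,4) + (34,3)
…
step 10: (1274561, 113099)  from 1·(906941,80478) + (367620,32621)
step 11: (4730624, 419775)  from 3·(1274561,113099) + (906941,80478)
fundamental: x₁=4730624, y₁=419775  (since 22378803429376 − 127·176211050625 = 1)
n=2: (4730624,419775)∘(4730624,419775) = (4730624·4730624+127·419775·419775, 4730624·419775+419775·4730624) = (44757606858751,3971595379200)
n=3: (44757606858751,3971595379200)∘(4730624,419775) = (4730624·44757606858751+127·419775·3971595379200, 4730624·3971595379200+419775·44757606858751) = (423462818377139450624,37576248838264821825)
n=4: (423462818377139450624,37576248838264821825)∘(4730624,419775) = (4730624·423462818377139450624+127·419775·37576248838264821825, 4730624·37576248838264821825+419775·423462818377139450624) = (4006486743445029115330560001,355518209168531397366758400)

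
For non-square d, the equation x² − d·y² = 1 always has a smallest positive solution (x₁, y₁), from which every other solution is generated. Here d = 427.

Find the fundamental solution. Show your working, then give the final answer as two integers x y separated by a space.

√427 = [20; 1,1,1,40, …], period ℓ=4 (even) → k=3
step 0: (20, 1)  from 20·(1,0) + (0,1)
…
step 2: (41, 2)  from 1·(21,1) + (20,1)
step 3: (62, 3)  from 1·(41,2) + (21,1)
(x₁, y₁) = (62, 3);  62² − 427·3² = 1 ✓

62 3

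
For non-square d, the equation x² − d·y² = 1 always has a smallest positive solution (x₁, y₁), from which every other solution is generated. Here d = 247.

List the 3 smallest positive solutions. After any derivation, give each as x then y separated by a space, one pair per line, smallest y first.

[15; 1,2,1,1,9,1,9,1,1,2,1,30] for √247; ℓ=12 ⇒ convergent index 11
k=0  a_k=15  p_k/q_k = 15/1
k=1  a_k=1  p_k/q_k = 16/1
…
k=4  a_k=1  p_k/q_k = 110/7
k=5  a_k=9  p_k/q_k = 1053/67
…
k=7  a_k=9  p_k/q_k = 11520/733
…
k=9  a_k=1  p_k/q_k = 24203/1540
k=10  a_k=2  p_k/q_k = 61089/3887
k=11  a_k=1  p_k/q_k = 85292/5427
→ (85292, 5427).  Check: 85292²=7274725264, 247·5427²=7274725263, difference 1.
k=2:  x_2 = 85292·85292+247·5427·5427 = 14549450527,  y_2 = 85292·5427+5427·85292 = 925759368
k=3:  x_3 = 85292·14549450527+247·5427·925759368 = 2481903468612476,  y_3 = 85292·925759368+5427·14549450527 = 157919736025485

85292 5427
14549450527 925759368
2481903468612476 157919736025485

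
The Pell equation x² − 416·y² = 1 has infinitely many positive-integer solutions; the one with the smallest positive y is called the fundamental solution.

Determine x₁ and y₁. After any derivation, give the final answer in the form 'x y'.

√416 = [20; 2,1,1,9,1,1,2,40, …], period ℓ=8 (even) → k=7
k=0  a_k=20  p_k/q_k = 20/1
…
k=2  a_k=1  p_k/q_k = 61/3
…
k=6  a_k=1  p_k/q_k = 2060/101
k=7  a_k=2  p_k/q_k = 5201/255
(x₁, y₁) = (5201, 255);  5201² − 416·255² = 1 ✓

5201 255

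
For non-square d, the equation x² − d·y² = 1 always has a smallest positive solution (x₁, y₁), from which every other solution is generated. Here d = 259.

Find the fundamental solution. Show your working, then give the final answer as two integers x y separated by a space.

847225 52644

√259 → a₀=16, period (10,1,2,3,4,3,2,1,10,32); ℓ=10 even so k=9
k=0  a_k=16  p_k/q_k = 16/1
…
k=3  a_k=2  p_k/q_k = 515/32
…
k=5  a_k=4  p_k/q_k = 7403/460
k=6  a_k=3  p_k/q_k = 23931/1487
…
k=8  a_k=1  p_k/q_k = 79196/4921
k=9  a_k=10  p_k/q_k = 847225/52644
→ (847225, 52644).  Check: 847225²=717790200625, 259·52644²=717790200624, difference 1.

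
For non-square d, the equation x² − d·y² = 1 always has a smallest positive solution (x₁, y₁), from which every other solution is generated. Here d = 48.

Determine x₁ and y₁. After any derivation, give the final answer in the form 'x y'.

7 1

√48 → a₀=6, period (1,12); ℓ=2 even so k=1
a_0=6:  p_0=6·1+0=6,  q_0=6·0+1=1
a_1=1:  p_1=1·6+1=7,  q_1=1·1+0=1
→ (7, 1).  Check: 7²=49, 48·1²=48, difference 1.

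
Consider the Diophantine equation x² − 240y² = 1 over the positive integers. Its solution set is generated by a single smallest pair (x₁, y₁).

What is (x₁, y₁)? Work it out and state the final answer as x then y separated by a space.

31 2

√240 → a₀=15, period (2,30); ℓ=2 even so k=1
step 0: (15, 1)  from 15·(1,0) + (0,1)
step 1: (31, 2)  from 2·(15,1) + (1,0)
→ (31, 2).  Check: 31²=961, 240·2²=960, difference 1.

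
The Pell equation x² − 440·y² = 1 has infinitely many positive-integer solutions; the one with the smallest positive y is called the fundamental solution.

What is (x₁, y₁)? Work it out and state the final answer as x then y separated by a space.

21 1

√440 → a₀=20, period (1,40); ℓ=2 even so k=1
step 0: (20, 1)  from 20·(1,0) + (0,1)
step 1: (21, 1)  from 1·(20,1) + (1,0)
fundamental: x₁=21, y₁=1  (since 441 − 440·1 = 1)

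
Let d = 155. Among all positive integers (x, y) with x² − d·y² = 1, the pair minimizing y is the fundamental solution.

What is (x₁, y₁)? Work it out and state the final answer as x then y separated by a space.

√155 = [12; 2,4,2,24, …], period ℓ=4 (even) → k=3
step 0: (12, 1)  from 12·(1,0) + (0,1)
…
step 2: (112, 9)  from 4·(25,2) + (12,1)
step 3: (249, 20)  from 2·(112,9) + (25,2)
(x₁, y₁) = (249, 20);  249² − 155·20² = 1 ✓

249 20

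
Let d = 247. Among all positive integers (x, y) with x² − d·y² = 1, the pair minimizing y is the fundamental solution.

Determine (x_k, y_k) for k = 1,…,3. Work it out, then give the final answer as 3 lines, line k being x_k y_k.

85292 5427
14549450527 925759368
2481903468612476 157919736025485

√247 = [15; 1,2,1,1,9,1,9,1,1,2,1,30, …], period ℓ=12 (even) → k=11
a_0=15:  p_0=15·1+0=15,  q_0=15·0+1=1
a_1=1:  p_1=1·15+1=16,  q_1=1·1+0=1
…
a_3=1:  p_3=1·47+16=63,  q_3=1·3+1=4
a_4=1:  p_4=1·63+47=110,  q_4=1·4+3=7
a_5=9:  p_5=9·110+63=1053,  q_5=9·7+4=67
a_6=1:  p_6=1·1053+110=1163,  q_6=1·67+7=74
a_7=9:  p_7=9·1163+1053=11520,  q_7=9·74+67=733
a_8=1:  p_8=1·11520+1163=12683,  q_8=1·733+74=807
a_9=1:  p_9=1·12683+11520=24203,  q_9=1·807+733=1540
a_10=2:  p_10=2·24203+12683=61089,  q_10=2·1540+807=3887
a_11=1:  p_11=1·61089+24203=85292,  q_11=1·3887+1540=5427
→ (85292, 5427).  Check: 85292²=7274725264, 247·5427²=7274725263, difference 1.
k=2:  x_2 = 85292·85292+247·5427·5427 = 14549450527,  y_2 = 85292·5427+5427·85292 = 925759368
k=3:  x_3 = 85292·14549450527+247·5427·925759368 = 2481903468612476,  y_3 = 85292·925759368+5427·14549450527 = 157919736025485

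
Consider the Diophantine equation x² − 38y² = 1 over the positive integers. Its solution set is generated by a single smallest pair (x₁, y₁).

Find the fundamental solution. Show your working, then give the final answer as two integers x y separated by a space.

37 6

[6; 6,12] for √38; ℓ=2 ⇒ convergent index 1
i=0: a=6 ⇒ p=6, q=1
i=1: a=6 ⇒ p=37, q=6
fundamental: x₁=37, y₁=6  (since 1369 − 38·36 = 1)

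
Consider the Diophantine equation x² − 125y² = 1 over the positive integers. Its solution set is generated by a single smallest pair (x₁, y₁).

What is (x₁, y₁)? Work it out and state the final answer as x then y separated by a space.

930249 83204

√125 → a₀=11, period (5,1,1,5,22); ℓ=5 odd so k=9
k=0  a_k=11  p_k/q_k = 11/1
…
k=2  a_k=1  p_k/q_k = 67/6
k=3  a_k=1  p_k/q_k = 123/11
…
k=5  a_k=22  p_k/q_k = 15127/1353
…
k=7  a_k=1  p_k/q_k = 91444/8179
k=8  a_k=1  p_k/q_k = 167761/15005
k=9  a_k=5  p_k/q_k = 930249/83204
(x₁, y₁) = (930249, 83204);  930249² − 125·83204² = 1 ✓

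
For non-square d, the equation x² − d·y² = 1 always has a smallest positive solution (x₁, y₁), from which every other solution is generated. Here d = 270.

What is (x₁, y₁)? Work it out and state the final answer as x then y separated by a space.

d=270: √d = [16; 2,3,6,3,2,32] (ℓ=6, even), read p_5/q_5
a_0=16:  p_0=16·1+0=16,  q_0=16·0+1=1
…
a_3=6:  p_3=6·115+33=723,  q_3=6·7+2=44
a_4=3:  p_4=3·723+115=2284,  q_4=3·44+7=139
a_5=2:  p_5=2·2284+723=5291,  q_5=2·139+44=322
fundamental: x₁=5291, y₁=322  (since 27994681 − 270·103684 = 1)

5291 322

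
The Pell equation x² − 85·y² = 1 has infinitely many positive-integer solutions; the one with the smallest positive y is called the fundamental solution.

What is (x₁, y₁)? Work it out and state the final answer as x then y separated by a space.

285769 30996

√85 = [9; 4,1,1,4,18, …], period ℓ=5 (odd) → k=9
k=0  a_k=9  p_k/q_k = 9/1
k=1  a_k=4  p_k/q_k = 37/4
k=2  a_k=1  p_k/q_k = 46/5
…
k=4  a_k=4  p_k/q_k = 378/41
k=5  a_k=18  p_k/q_k = 6887/747
k=6  a_k=4  p_k/q_k = 27926/3029
k=7  a_k=1  p_k/q_k = 34813/3776
k=8  a_k=1  p_k/q_k = 62739/6805
k=9  a_k=4  p_k/q_k = 285769/30996
(x₁, y₁) = (285769, 30996);  285769² − 85·30996² = 1 ✓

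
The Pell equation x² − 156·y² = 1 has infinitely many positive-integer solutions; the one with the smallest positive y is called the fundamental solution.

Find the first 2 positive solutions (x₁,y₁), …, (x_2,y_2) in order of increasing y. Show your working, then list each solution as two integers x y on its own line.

[12; 2,24] for √156; ℓ=2 ⇒ convergent index 1
step 0: (12, 1)  from 12·(1,0) + (0,1)
step 1: (25, 2)  from 2·(12,1) + (1,0)
fundamental: x₁=25, y₁=2  (since 625 − 156·4 = 1)
k=2:  x_2 = 25·25+156·2·2 = 1249,  y_2 = 25·2+2·25 = 100

25 2
1249 100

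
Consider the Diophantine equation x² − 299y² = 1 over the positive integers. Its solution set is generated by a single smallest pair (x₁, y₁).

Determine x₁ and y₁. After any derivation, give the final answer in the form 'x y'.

[17; 3,2,3,34] for √299; ℓ=4 ⇒ convergent index 3
a_0=17:  p_0=17·1+0=17,  q_0=17·0+1=1
…
a_2=2:  p_2=2·52+17=121,  q_2=2·3+1=7
a_3=3:  p_3=3·121+52=415,  q_3=3·7+3=24
→ (415, 24).  Check: 415²=172225, 299·24²=172224, difference 1.

415 24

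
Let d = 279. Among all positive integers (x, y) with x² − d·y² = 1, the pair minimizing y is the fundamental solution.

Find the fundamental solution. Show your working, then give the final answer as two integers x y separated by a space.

1520 91

[16; 1,2,2,1,2,2,1,32] for √279; ℓ=8 ⇒ convergent index 7
a_0=16:  p_0=16·1+0=16,  q_0=16·0+1=1
a_1=1:  p_1=1·16+1=17,  q_1=1·1+0=1
a_2=2:  p_2=2·17+16=50,  q_2=2·1+1=3
…
a_6=2:  p_6=2·451+167=1069,  q_6=2·27+10=64
a_7=1:  p_7=1·1069+451=1520,  q_7=1·64+27=91
fundamental: x₁=1520, y₁=91  (since 2310400 − 279·8281 = 1)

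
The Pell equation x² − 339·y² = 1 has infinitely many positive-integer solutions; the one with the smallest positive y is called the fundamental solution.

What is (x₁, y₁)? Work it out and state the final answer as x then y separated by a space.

97970 5321

d=339: √d = [18; 2,2,2,1,17,1,2,2,2,36] (ℓ=10, even), read p_9/q_9
i=0: a=18 ⇒ p=18, q=1
i=1: a=2 ⇒ p=37, q=2
…
i=3: a=2 ⇒ p=221, q=12
…
i=7: a=2 ⇒ p=17252, q=937
i=8: a=2 ⇒ p=40359, q=2192
i=9: a=2 ⇒ p=97970, q=5321
(x₁, y₁) = (97970, 5321);  97970² − 339·5321² = 1 ✓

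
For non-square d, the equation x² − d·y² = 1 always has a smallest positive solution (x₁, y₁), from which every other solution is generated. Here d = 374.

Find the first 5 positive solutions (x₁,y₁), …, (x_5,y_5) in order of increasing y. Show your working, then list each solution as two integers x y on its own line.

3365 174
22646449 1171020
152410598405 7880964426
1025723304619201 53038889415960
6903117687676624325 356951717888446374

√374 = [19; 2,1,18,1,2,38, …], period ℓ=6 (even) → k=5
step 0: (19, 1)  from 19·(1,0) + (0,1)
step 1: (39, 2)  from 2·(19,1) + (1,0)
step 2: (58, 3)  from 1·(39,2) + (19,1)
…
step 4: (1141, 59)  from 1·(1083,56) + (58,3)
step 5: (3365, 174)  from 2·(1141,59) + (1083,56)
fundamental: x₁=3365, y₁=174  (since 11323225 − 374·30276 = 1)
k=2:  x_2 = 3365·3365+374·174·174 = 22646449,  y_2 = 3365·174+174·3365 = 1171020
k=3:  x_3 = 3365·22646449+374·174·1171020 = 152410598405,  y_3 = 3365·1171020+174·22646449 = 7880964426
k=4:  x_4 = 3365·152410598405+374·174·7880964426 = 1025723304619201,  y_4 = 3365·7880964426+174·152410598405 = 53038889415960
k=5:  x_5 = 3365·1025723304619201+374·174·53038889415960 = 6903117687676624325,  y_5 = 3365·53038889415960+174·1025723304619201 = 356951717888446374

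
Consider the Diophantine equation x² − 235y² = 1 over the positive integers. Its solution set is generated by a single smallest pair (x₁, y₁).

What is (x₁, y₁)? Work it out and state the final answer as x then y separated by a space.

46 3

√235 = [15; 3,30, …], period ℓ=2 (even) → k=1
step 0: (15, 1)  from 15·(1,0) + (0,1)
step 1: (46, 3)  from 3·(15,1) + (1,0)
(x₁, y₁) = (46, 3);  46² − 235·3² = 1 ✓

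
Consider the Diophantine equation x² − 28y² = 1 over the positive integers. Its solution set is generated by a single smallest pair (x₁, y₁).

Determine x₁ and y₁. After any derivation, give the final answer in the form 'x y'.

127 24

√28 → a₀=5, period (3,2,3,10); ℓ=4 even so k=3
i=0: a=5 ⇒ p=5, q=1
i=1: a=3 ⇒ p=16, q=3
i=2: a=2 ⇒ p=37, q=7
i=3: a=3 ⇒ p=127, q=24
fundamental: x₁=127, y₁=24  (since 16129 − 28·576 = 1)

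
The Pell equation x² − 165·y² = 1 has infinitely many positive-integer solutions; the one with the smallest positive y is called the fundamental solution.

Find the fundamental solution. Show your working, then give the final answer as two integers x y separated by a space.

1079 84

d=165: √d = [12; 1,5,2,5,1,24] (ℓ=6, even), read p_5/q_5
k=0  a_k=12  p_k/q_k = 12/1
k=1  a_k=1  p_k/q_k = 13/1
…
k=4  a_k=5  p_k/q_k = 912/71
k=5  a_k=1  p_k/q_k = 1079/84
(x₁, y₁) = (1079, 84);  1079² − 165·84² = 1 ✓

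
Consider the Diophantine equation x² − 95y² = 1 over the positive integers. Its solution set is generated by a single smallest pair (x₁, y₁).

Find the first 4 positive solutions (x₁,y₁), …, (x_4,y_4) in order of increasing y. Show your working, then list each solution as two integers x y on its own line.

39 4
3041 312
237159 24332
18495361 1897584

d=95: √d = [9; 1,2,1,18] (ℓ=4, even), read p_3/q_3
i=0: a=9 ⇒ p=9, q=1
i=1: a=1 ⇒ p=10, q=1
i=2: a=2 ⇒ p=29, q=3
i=3: a=1 ⇒ p=39, q=4
(x₁, y₁) = (39, 4);  39² − 95·4² = 1 ✓
n=2: (39,4)∘(39,4) = (39·39+95·4·4, 39·4+4·39) = (3041,312)
n=3: (3041,312)∘(39,4) = (39·3041+95·4·312, 39·312+4·3041) = (237159,24332)
n=4: (237159,24332)∘(39,4) = (39·237159+95·4·24332, 39·24332+4·237159) = (18495361,1897584)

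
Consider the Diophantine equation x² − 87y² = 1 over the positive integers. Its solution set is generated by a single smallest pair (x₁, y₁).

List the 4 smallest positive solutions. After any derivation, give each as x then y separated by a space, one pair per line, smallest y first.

√87 → a₀=9, period (3,18); ℓ=2 even so k=1
step 0: (9, 1)  from 9·(1,0) + (0,1)
step 1: (28, 3)  from 3·(9,1) + (1,0)
fundamental: x₁=28, y₁=3  (since 784 − 87·9 = 1)
n=2: (28,3)∘(28,3) = (28·28+87·3·3, 28·3+3·28) = (1567,168)
n=3: (1567,168)∘(28,3) = (28·1567+87·3·168, 28·168+3·1567) = (87724,9405)
n=4: (87724,9405)∘(28,3) = (28·87724+87·3·9405, 28·9405+3·87724) = (4910977,526512)

28 3
1567 168
87724 9405
4910977 526512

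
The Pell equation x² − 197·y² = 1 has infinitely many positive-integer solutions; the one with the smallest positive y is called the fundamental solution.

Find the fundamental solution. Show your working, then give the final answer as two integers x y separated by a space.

√197 → a₀=14, period (28); ℓ=1 odd so k=1
step 0: (14, 1)  from 14·(1,0) + (0,1)
step 1: (393, 28)  from 28·(14,1) + (1,0)
→ (393, 28).  Check: 393²=154449, 197·28²=154448, difference 1.

393 28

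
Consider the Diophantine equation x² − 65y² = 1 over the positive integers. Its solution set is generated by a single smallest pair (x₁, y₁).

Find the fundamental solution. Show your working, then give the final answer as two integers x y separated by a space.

129 16

√65 → a₀=8, period (16); ℓ=1 odd so k=1
step 0: (8, 1)  from 8·(1,0) + (0,1)
step 1: (129, 16)  from 16·(8,1) + (1,0)
(x₁, y₁) = (129, 16);  129² − 65·16² = 1 ✓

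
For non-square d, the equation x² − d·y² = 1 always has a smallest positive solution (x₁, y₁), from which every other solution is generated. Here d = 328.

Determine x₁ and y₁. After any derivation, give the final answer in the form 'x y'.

163 9

d=328: √d = [18; 9,36] (ℓ=2, even), read p_1/q_1
i=0: a=18 ⇒ p=18, q=1
i=1: a=9 ⇒ p=163, q=9
fundamental: x₁=163, y₁=9  (since 26569 − 328·81 = 1)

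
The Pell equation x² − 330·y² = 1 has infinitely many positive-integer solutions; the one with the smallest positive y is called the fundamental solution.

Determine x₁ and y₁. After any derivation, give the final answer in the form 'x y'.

109 6

[18; 6,36] for √330; ℓ=2 ⇒ convergent index 1
i=0: a=18 ⇒ p=18, q=1
i=1: a=6 ⇒ p=109, q=6
(x₁, y₁) = (109, 6);  109² − 330·6² = 1 ✓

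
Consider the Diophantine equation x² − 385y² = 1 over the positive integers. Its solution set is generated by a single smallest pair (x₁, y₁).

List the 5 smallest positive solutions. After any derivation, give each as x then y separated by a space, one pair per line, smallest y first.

95831 4884
18367161121 936077208
3520286834677271 179410429834812
674705215289547953281 34386161802063660336
129315350969305052987065751 6590520543127714837483620

[19; 1,1,1,1,1,…,1,1,38] for √385; ℓ=16 ⇒ convergent index 15
step 0: (19, 1)  from 19·(1,0) + (0,1)
…
step 2: (39, 2)  from 1·(20,1) + (19,1)
…
step 4: (98, 5)  from 1·(59,3) + (39,2)
…
step 8: (2021, 103)  from 2·(726,37) + (569,29)
…
step 14: (59551, 3035)  from 1·(36280,1849) + (23271,1186)
step 15: (95831, 4884)  from 1·(59551,3035) + (36280,1849)
fundamental: x₁=95831, y₁=4884  (since 9183580561 − 385·23853456 = 1)
k=2:  x_2 = 95831·95831+385·4884·4884 = 18367161121,  y_2 = 95831·4884+4884·95831 = 936077208
k=3:  x_3 = 95831·18367161121+385·4884·936077208 = 3520286834677271,  y_3 = 95831·936077208+4884·18367161121 = 179410429834812
k=4:  x_4 = 95831·3520286834677271+385·4884·179410429834812 = 674705215289547953281,  y_4 = 95831·179410429834812+4884·3520286834677271 = 34386161802063660336
k=5:  x_5 = 95831·674705215289547953281+385·4884·34386161802063660336 = 129315350969305052987065751,  y_5 = 95831·34386161802063660336+4884·674705215289547953281 = 6590520543127714837483620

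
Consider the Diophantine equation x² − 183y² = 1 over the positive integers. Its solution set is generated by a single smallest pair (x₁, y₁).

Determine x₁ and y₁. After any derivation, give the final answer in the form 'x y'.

487 36

√183 → a₀=13, period (1,1,8,1,1,26); ℓ=6 even so k=5
k=0  a_k=13  p_k/q_k = 13/1
k=1  a_k=1  p_k/q_k = 14/1
k=2  a_k=1  p_k/q_k = 27/2
k=3  a_k=8  p_k/q_k = 230/17
k=4  a_k=1  p_k/q_k = 257/19
k=5  a_k=1  p_k/q_k = 487/36
fundamental: x₁=487, y₁=36  (since 237169 − 183·1296 = 1)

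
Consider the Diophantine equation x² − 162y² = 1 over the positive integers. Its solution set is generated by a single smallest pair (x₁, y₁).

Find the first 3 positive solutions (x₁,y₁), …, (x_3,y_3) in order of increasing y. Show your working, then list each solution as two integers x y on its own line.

19601 1540
768398401 60371080
30122754096401 2366667076620

√162 → a₀=12, period (1,2,1,2,12,2,1,2,1,24); ℓ=10 even so k=9
step 0: (12, 1)  from 12·(1,0) + (0,1)
step 1: (13, 1)  from 1·(12,1) + (1,0)
…
step 3: (51, 4)  from 1·(38,3) + (13,1)
step 4: (140, 11)  from 2·(51,4) + (38,3)
step 5: (1731, 136)  from 12·(140,11) + (51,4)
step 6: (3602, 283)  from 2·(1731,136) + (140,11)
step 7: (5333, 419)  from 1·(3602,283) + (1731,136)
step 8: (14268, 1121)  from 2·(5333,419) + (3602,283)
step 9: (19601, 1540)  from 1·(14268,1121) + (5333,419)
fundamental: x₁=19601, y₁=1540  (since 384199201 − 162·2371600 = 1)
(x_2, y_2) = (19601·19601 + 162·1540·1540, 19601·1540 + 1540·19601) = (768398401, 60371080)
(x_3, y_3) = (19601·768398401 + 162·1540·60371080, 19601·60371080 + 1540·768398401) = (30122754096401, 2366667076620)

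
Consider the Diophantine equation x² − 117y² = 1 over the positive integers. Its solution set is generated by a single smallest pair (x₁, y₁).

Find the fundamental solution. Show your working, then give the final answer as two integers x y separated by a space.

649 60

√117 = [10; 1,4,2,4,1,20, …], period ℓ=6 (even) → k=5
k=0  a_k=10  p_k/q_k = 10/1
k=1  a_k=1  p_k/q_k = 11/1
…
k=3  a_k=2  p_k/q_k = 119/11
k=4  a_k=4  p_k/q_k = 530/49
k=5  a_k=1  p_k/q_k = 649/60
→ (649, 60).  Check: 649²=421201, 117·60²=421200, difference 1.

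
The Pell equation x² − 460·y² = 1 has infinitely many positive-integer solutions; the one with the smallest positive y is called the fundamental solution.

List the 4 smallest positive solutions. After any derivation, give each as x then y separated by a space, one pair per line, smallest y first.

[21; 2,4,3,1,2,10,2,1,3,4,2,42] for √460; ℓ=12 ⇒ convergent index 11
a_0=21:  p_0=21·1+0=21,  q_0=21·0+1=1
…
a_2=4:  p_2=4·43+21=193,  q_2=4·2+1=9
…
a_6=10:  p_6=10·2252+815=23335,  q_6=10·105+38=1088
…
a_9=3:  p_9=3·72257+48922=265693,  q_9=3·3369+2281=12388
a_10=4:  p_10=4·265693+72257=1135029,  q_10=4·12388+3369=52921
a_11=2:  p_11=2·1135029+265693=2535751,  q_11=2·52921+12388=118230
fundamental: x₁=2535751, y₁=118230  (since 6430033134001 − 460·13978332900 = 1)
(2535751+118230√460)^2 = 12860066268001 + 599603681460√460
(2535751+118230√460)^3 = 65219851798297071751 + 3040891269731634690√460
(2535751+118230√460)^4 = 330762608834754335913072001 + 15421886156225925189922920√460

2535751 118230
12860066268001 599603681460
65219851798297071751 3040891269731634690
330762608834754335913072001 15421886156225925189922920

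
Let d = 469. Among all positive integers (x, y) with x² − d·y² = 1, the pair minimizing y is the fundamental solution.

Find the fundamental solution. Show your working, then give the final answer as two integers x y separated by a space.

√469 → a₀=21, period (1,1,1,10,6,10,1,1,1,42); ℓ=10 even so k=9
i=0: a=21 ⇒ p=21, q=1
i=1: a=1 ⇒ p=22, q=1
i=2: a=1 ⇒ p=43, q=2
i=3: a=1 ⇒ p=65, q=3
i=4: a=10 ⇒ p=693, q=32
i=5: a=6 ⇒ p=4223, q=195
i=6: a=10 ⇒ p=42923, q=1982
i=7: a=1 ⇒ p=47146, q=2177
i=8: a=1 ⇒ p=90069, q=4159
i=9: a=1 ⇒ p=137215, q=6336
(x₁, y₁) = (137215, 6336);  137215² − 469·6336² = 1 ✓

137215 6336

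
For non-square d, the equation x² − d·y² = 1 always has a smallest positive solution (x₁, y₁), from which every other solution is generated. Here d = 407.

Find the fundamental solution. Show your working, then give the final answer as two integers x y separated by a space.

√407 = [20; 5,1,2,1,5,40, …], period ℓ=6 (even) → k=5
a_0=20:  p_0=20·1+0=20,  q_0=20·0+1=1
a_1=5:  p_1=5·20+1=101,  q_1=5·1+0=5
a_2=1:  p_2=1·101+20=121,  q_2=1·5+1=6
a_3=2:  p_3=2·121+101=343,  q_3=2·6+5=17
a_4=1:  p_4=1·343+121=464,  q_4=1·17+6=23
a_5=5:  p_5=5·464+343=2663,  q_5=5·23+17=132
fundamental: x₁=2663, y₁=132  (since 7091569 − 407·17424 = 1)

2663 132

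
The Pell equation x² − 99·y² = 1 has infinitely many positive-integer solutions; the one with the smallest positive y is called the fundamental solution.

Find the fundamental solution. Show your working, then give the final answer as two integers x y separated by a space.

√99 → a₀=9, period (1,18); ℓ=2 even so k=1
step 0: (9, 1)  from 9·(1,0) + (0,1)
step 1: (10, 1)  from 1·(9,1) + (1,0)
(x₁, y₁) = (10, 1);  10² − 99·1² = 1 ✓

10 1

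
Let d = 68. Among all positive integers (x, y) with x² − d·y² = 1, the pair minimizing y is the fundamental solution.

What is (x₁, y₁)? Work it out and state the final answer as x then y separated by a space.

33 4

√68 → a₀=8, period (4,16); ℓ=2 even so k=1
i=0: a=8 ⇒ p=8, q=1
i=1: a=4 ⇒ p=33, q=4
(x₁, y₁) = (33, 4);  33² − 68·4² = 1 ✓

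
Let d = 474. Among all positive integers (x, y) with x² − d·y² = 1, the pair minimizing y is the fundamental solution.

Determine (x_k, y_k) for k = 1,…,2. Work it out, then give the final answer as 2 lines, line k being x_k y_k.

[21; 1,3,2,1,1,…,3,1,42] for √474; ℓ=14 ⇒ convergent index 13
i=0: a=21 ⇒ p=21, q=1
i=1: a=1 ⇒ p=22, q=1
i=2: a=3 ⇒ p=87, q=4
i=3: a=2 ⇒ p=196, q=9
…
i=5: a=1 ⇒ p=479, q=22
…
i=7: a=6 ⇒ p=5051, q=232
…
i=12: a=3 ⇒ p=149331, q=6859
i=13: a=1 ⇒ p=193549, q=8890
fundamental: x₁=193549, y₁=8890  (since 37461215401 − 474·79032100 = 1)
n=2: (193549,8890)∘(193549,8890) = (193549·193549+474·8890·8890, 193549·8890+8890·193549) = (74922430801,3441301220)

193549 8890
74922430801 3441301220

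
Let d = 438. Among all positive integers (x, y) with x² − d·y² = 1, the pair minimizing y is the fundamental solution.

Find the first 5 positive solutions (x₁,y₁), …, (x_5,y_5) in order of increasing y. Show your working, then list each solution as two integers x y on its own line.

[20; 1,12,1,40] for √438; ℓ=4 ⇒ convergent index 3
step 0: (20, 1)  from 20·(1,0) + (0,1)
…
step 2: (272, 13)  from 12·(21,1) + (20,1)
step 3: (293, 14)  from 1·(272,13) + (21,1)
→ (293, 14).  Check: 293²=85849, 438·14²=85848, difference 1.
(293+14√438)^2 = 171697 + 8204√438
(293+14√438)^3 = 100614149 + 4807530√438
(293+14√438)^4 = 58959719617 + 2817204376√438
(293+14√438)^5 = 34550295081413 + 1650876956806√438

293 14
171697 8204
100614149 4807530
58959719617 2817204376
34550295081413 1650876956806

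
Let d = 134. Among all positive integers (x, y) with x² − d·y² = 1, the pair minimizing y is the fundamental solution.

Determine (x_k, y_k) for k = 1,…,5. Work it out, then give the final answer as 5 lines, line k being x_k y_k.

145925 12606
42588211249 3679061100
12429369452874725 1073733982022394
3627511474778900280001 313369262649556627800
1058689223901792677265417125 91456819303199367841407606

√134 → a₀=11, period (1,1,2,1,3,…,1,1,22); ℓ=14 even so k=13
k=0  a_k=11  p_k/q_k = 11/1
k=1  a_k=1  p_k/q_k = 12/1
…
k=3  a_k=2  p_k/q_k = 58/5
…
k=12  a_k=1  p_k/q_k = 84029/7259
k=13  a_k=1  p_k/q_k = 145925/12606
→ (145925, 12606).  Check: 145925²=21294105625, 134·12606²=21294105624, difference 1.
(x_2, y_2) = (145925·145925 + 134·12606·12606, 145925·12606 + 12606·145925) = (42588211249, 3679061100)
(x_3, y_3) = (145925·42588211249 + 134·12606·3679061100, 145925·3679061100 + 12606·42588211249) = (12429369452874725, 1073733982022394)
(x_4, y_4) = (145925·12429369452874725 + 134·12606·1073733982022394, 145925·1073733982022394 + 12606·12429369452874725) = (3627511474778900280001, 313369262649556627800)
(x_5, y_5) = (145925·3627511474778900280001 + 134·12606·313369262649556627800, 145925·313369262649556627800 + 12606·3627511474778900280001) = (1058689223901792677265417125, 91456819303199367841407606)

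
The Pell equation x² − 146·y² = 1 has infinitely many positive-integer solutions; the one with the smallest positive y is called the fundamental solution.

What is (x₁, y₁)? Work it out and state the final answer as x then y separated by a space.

145 12

d=146: √d = [12; 12,24] (ℓ=2, even), read p_1/q_1
a_0=12:  p_0=12·1+0=12,  q_0=12·0+1=1
a_1=12:  p_1=12·12+1=145,  q_1=12·1+0=12
(x₁, y₁) = (145, 12);  145² − 146·12² = 1 ✓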